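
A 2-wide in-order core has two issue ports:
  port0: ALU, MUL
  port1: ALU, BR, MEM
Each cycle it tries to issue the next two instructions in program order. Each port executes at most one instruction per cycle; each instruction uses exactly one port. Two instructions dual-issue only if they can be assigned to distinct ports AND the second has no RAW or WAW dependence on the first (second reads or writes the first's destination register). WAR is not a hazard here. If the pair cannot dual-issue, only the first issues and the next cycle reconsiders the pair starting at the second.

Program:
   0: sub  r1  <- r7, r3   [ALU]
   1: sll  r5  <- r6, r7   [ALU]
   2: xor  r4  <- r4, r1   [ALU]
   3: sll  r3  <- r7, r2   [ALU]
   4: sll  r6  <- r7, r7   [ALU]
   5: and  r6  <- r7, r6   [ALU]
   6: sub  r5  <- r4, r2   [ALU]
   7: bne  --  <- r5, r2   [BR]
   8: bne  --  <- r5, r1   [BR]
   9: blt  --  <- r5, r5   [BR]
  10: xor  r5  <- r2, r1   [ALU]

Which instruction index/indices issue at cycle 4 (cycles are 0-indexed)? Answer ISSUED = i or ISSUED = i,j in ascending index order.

  cy0 -> i0,i1 (sub.ALU;sll.ALU) 2-wide
  cy1 -> i2,i3 (xor.ALU;sll.ALU) 2-wide
  cy2 -> i4 (sll.ALU) RAW+WAW r6
  cy3 -> i5,i6 (and.ALU;sub.ALU) 2-wide
  cy4 -> i7 (bne.BR) no-port BR/BR
  cy5 -> i8 (bne.BR) no-port BR/BR
  cy6 -> i9,i10 (blt.BR;xor.ALU) 2-wide

ISSUED = 7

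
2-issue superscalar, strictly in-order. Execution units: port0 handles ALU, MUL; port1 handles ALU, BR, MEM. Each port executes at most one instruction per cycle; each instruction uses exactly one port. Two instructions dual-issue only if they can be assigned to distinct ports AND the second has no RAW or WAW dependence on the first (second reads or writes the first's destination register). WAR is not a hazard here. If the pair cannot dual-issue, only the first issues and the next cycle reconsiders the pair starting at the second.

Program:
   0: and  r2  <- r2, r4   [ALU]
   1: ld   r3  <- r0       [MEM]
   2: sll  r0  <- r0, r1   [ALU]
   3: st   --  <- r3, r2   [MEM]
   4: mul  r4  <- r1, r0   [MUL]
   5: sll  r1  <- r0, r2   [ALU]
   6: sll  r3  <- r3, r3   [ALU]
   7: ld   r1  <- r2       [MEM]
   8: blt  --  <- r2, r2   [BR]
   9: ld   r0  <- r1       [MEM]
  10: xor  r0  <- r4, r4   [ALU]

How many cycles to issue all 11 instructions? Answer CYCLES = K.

CYCLES = 7

  cy0 -> i0/i1 (and/ld) 2-wide
  cy1 -> i2/i3 (sll/st) 2-wide
  cy2 -> i4/i5 (mul/sll) 2-wide
  cy3 -> i6/i7 (sll/ld) 2-wide
  cy4 -> i8 (blt) no-port BR/MEM
  cy5 -> i9 (ld) WAW r0
  cy6 -> i10 (xor) tail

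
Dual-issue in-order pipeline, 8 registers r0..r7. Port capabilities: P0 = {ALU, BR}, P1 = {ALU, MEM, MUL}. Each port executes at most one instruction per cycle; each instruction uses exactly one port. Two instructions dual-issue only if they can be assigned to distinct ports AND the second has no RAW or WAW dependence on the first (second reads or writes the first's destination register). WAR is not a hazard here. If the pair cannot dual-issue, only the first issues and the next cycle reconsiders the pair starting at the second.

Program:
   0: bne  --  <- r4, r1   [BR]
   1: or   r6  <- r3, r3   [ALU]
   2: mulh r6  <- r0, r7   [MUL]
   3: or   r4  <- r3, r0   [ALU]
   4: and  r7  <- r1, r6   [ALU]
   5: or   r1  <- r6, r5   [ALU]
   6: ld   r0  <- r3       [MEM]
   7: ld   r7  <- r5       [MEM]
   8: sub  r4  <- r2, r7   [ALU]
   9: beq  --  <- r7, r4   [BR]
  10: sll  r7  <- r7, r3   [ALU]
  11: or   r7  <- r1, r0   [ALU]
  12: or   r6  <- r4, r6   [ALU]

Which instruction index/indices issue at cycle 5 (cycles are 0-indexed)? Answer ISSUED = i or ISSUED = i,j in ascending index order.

ISSUED = 8

#0 head=0: bne.BR;or.ALU i0,i1 dual
#1 head=2: mulh.MUL;or.ALU i2,i3 dual
#2 head=4: and.ALU;or.ALU i4,i5 dual
#3 head=6: ld.MEM i6 no-port MEM/MEM
#4 head=7: ld.MEM i7 RAW r7
#5 head=8: sub.ALU i8 RAW r4
#6 head=9: beq.BR;sll.ALU i9,i10 dual
#7 head=11: or.ALU;or.ALU i11,i12 dual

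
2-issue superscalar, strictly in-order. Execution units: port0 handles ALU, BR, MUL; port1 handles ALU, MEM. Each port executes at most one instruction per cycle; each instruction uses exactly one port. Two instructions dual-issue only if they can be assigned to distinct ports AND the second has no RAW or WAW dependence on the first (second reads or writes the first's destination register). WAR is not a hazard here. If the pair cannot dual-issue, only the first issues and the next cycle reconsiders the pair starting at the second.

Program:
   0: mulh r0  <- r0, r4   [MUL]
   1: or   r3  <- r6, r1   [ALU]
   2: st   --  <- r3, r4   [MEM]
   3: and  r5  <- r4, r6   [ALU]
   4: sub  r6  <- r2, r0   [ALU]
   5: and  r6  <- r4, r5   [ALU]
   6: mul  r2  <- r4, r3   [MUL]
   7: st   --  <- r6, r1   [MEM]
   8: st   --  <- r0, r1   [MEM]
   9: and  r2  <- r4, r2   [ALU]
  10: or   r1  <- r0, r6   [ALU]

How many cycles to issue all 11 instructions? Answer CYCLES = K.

t=0 i0/i1:mulh/or ; dual
t=1 i2/i3:st/and ; dual
t=2 i4:sub ; WAW r6
t=3 i5/i6:and/mul ; dual
t=4 i7:st ; no-port MEM/MEM
t=5 i8/i9:st/and ; dual
t=6 i10:or ; tail

CYCLES = 7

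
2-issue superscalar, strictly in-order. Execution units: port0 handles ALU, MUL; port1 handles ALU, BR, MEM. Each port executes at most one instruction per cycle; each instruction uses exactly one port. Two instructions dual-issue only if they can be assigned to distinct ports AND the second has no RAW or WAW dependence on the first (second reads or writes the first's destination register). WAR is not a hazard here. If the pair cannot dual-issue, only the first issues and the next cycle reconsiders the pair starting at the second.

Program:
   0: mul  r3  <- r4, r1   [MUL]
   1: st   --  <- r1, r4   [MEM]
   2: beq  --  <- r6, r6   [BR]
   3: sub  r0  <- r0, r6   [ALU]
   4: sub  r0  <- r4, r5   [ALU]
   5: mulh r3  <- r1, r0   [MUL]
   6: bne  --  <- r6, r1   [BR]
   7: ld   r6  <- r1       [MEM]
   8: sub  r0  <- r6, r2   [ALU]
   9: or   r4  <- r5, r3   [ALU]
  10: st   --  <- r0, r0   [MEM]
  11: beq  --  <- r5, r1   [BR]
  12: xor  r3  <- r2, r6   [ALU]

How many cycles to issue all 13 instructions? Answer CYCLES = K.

CYCLES = 8

[0] i0/i1  mul st  -- pair
[1] i2/i3  beq sub  -- pair
[2] i4  sub  -- RAW r0
[3] i5/i6  mulh bne  -- pair
[4] i7  ld  -- RAW r6
[5] i8/i9  sub or  -- pair
[6] i10  st  -- no-port MEM/BR
[7] i11/i12  beq xor  -- pair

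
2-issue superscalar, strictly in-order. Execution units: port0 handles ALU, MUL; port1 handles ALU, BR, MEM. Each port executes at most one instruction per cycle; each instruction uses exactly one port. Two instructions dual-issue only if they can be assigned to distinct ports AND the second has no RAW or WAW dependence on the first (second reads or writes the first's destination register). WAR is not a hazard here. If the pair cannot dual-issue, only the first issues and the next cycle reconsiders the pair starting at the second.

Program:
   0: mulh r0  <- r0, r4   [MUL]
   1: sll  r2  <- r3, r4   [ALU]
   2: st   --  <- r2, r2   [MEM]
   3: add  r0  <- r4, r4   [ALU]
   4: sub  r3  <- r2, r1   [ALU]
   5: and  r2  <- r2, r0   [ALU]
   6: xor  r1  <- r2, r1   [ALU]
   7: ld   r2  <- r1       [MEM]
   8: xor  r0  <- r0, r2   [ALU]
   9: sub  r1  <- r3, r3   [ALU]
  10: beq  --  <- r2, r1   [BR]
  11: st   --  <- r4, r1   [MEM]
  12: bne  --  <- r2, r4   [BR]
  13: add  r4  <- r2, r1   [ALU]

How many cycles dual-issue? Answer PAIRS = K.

PAIRS = 5

c0: i0,i1 mulh/sll  dual
c1: i2,i3 st/add  dual
c2: i4,i5 sub/and  dual
c3: i6 xor  RAW r1
c4: i7 ld  RAW r2
c5: i8,i9 xor/sub  dual
c6: i10 beq  no-port BR/MEM
c7: i11 st  no-port MEM/BR
c8: i12,i13 bne/add  dual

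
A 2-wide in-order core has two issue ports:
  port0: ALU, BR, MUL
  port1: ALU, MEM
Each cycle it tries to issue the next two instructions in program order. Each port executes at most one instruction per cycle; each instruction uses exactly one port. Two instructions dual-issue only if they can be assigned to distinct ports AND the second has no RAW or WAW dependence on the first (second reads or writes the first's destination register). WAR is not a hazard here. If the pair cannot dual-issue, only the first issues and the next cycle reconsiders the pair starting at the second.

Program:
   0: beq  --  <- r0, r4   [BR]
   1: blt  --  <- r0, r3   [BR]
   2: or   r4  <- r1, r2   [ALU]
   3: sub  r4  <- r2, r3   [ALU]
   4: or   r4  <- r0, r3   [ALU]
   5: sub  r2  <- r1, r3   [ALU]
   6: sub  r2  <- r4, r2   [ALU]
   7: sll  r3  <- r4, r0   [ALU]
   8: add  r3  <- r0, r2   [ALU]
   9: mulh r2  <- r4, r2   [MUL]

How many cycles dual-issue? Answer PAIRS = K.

PAIRS = 4

t=0 i0:beq ; no-port BR/BR
t=1 i1/i2:blt+or ; 2-wide
t=2 i3:sub ; WAW r4
t=3 i4/i5:or+sub ; 2-wide
t=4 i6/i7:sub+sll ; 2-wide
t=5 i8/i9:add+mulh ; 2-wide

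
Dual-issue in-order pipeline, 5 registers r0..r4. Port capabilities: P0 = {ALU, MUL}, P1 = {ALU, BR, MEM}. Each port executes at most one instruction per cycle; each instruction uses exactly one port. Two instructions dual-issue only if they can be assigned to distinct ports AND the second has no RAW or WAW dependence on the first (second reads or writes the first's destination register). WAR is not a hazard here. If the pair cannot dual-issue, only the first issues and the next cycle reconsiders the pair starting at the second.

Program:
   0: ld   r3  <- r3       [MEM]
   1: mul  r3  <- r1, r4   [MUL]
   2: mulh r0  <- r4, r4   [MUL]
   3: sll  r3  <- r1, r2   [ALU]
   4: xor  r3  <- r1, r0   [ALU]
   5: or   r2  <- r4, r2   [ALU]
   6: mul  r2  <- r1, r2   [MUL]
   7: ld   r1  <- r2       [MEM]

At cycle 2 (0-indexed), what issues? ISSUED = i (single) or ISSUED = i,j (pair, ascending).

#0 head=0: ld i0 WAW r3
#1 head=1: mul i1 no-port MUL/MUL
#2 head=2: mulh+sll i2&i3 dual
#3 head=4: xor+or i4&i5 dual
#4 head=6: mul i6 RAW r2
#5 head=7: ld i7 tail

ISSUED = 2,3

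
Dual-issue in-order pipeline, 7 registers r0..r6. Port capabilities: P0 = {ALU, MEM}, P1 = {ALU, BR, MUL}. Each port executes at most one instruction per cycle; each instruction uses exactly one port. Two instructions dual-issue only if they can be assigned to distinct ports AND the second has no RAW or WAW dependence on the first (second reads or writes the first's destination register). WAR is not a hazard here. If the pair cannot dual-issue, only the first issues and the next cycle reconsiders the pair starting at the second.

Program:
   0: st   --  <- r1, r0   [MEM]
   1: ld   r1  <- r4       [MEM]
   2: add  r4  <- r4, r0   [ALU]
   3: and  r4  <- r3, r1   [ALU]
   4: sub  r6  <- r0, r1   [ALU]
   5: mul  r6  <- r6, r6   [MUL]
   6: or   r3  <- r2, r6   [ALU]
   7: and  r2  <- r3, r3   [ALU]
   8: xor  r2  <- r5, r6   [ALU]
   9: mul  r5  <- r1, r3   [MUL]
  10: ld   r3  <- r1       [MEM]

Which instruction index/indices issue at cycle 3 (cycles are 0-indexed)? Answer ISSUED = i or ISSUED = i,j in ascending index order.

ISSUED = 5

[0] i0  st  -- no-port MEM/MEM
[1] i1+i2  ld+add  -- 2-wide
[2] i3+i4  and+sub  -- 2-wide
[3] i5  mul  -- RAW r6
[4] i6  or  -- RAW r3
[5] i7  and  -- WAW r2
[6] i8+i9  xor+mul  -- 2-wide
[7] i10  ld  -- tail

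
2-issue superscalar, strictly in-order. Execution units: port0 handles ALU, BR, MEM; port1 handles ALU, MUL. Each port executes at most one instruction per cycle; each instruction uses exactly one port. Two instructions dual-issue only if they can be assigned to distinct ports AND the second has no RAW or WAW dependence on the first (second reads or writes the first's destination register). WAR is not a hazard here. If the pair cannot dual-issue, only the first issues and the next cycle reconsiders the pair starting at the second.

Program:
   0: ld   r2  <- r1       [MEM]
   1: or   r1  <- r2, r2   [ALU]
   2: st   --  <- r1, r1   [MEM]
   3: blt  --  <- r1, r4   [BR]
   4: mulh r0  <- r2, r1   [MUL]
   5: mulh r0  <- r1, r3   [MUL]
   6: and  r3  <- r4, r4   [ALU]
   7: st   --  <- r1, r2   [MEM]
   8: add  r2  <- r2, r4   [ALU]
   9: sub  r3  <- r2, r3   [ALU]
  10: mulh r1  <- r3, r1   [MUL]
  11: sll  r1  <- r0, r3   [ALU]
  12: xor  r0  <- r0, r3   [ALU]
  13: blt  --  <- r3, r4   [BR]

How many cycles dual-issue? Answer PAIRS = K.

#0 head=0: ld i0 RAW r2
#1 head=1: or i1 RAW r1
#2 head=2: st i2 no-port MEM/BR
#3 head=3: blt/mulh i3,i4 dual
#4 head=5: mulh/and i5,i6 dual
#5 head=7: st/add i7,i8 dual
#6 head=9: sub i9 RAW r3
#7 head=10: mulh i10 WAW r1
#8 head=11: sll/xor i11,i12 dual
#9 head=13: blt i13 tail

PAIRS = 4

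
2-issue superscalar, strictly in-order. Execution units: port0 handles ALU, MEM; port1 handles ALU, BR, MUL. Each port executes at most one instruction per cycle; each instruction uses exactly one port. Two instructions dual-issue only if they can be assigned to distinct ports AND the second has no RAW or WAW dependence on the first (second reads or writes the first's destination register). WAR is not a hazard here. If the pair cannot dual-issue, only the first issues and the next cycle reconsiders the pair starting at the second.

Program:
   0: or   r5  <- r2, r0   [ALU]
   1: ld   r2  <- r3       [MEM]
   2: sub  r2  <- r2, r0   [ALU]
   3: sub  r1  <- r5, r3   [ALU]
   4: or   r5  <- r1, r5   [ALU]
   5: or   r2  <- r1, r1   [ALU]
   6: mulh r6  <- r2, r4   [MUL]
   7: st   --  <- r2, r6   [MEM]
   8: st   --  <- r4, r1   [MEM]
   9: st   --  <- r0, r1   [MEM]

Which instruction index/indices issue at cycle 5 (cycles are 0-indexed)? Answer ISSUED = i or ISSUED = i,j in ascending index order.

ISSUED = 8

c0: i0+i1 or.ALU/ld.MEM  pair
c1: i2+i3 sub.ALU/sub.ALU  pair
c2: i4+i5 or.ALU/or.ALU  pair
c3: i6 mulh.MUL  RAW r6
c4: i7 st.MEM  no-port MEM/MEM
c5: i8 st.MEM  no-port MEM/MEM
c6: i9 st.MEM  tail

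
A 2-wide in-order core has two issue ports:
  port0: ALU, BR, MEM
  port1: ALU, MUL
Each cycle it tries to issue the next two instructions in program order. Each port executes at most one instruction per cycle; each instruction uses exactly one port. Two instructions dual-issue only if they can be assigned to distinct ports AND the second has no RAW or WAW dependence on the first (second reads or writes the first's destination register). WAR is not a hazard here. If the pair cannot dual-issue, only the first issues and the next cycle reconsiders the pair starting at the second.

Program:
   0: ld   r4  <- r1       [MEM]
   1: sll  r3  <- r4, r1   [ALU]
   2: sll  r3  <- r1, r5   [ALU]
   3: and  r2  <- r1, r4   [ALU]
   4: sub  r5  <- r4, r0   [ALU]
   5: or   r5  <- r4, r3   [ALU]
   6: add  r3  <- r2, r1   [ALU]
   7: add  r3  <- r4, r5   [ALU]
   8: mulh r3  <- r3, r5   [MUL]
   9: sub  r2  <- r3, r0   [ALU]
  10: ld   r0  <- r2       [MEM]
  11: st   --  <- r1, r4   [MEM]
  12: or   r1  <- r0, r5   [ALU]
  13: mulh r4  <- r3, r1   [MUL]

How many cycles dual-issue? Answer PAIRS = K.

t=0 i0:ld ; RAW r4
t=1 i1:sll ; WAW r3
t=2 i2/i3:sll/and ; pair
t=3 i4:sub ; WAW r5
t=4 i5/i6:or/add ; pair
t=5 i7:add ; RAW+WAW r3
t=6 i8:mulh ; RAW r3
t=7 i9:sub ; RAW r2
t=8 i10:ld ; no-port MEM/MEM
t=9 i11/i12:st/or ; pair
t=10 i13:mulh ; tail

PAIRS = 3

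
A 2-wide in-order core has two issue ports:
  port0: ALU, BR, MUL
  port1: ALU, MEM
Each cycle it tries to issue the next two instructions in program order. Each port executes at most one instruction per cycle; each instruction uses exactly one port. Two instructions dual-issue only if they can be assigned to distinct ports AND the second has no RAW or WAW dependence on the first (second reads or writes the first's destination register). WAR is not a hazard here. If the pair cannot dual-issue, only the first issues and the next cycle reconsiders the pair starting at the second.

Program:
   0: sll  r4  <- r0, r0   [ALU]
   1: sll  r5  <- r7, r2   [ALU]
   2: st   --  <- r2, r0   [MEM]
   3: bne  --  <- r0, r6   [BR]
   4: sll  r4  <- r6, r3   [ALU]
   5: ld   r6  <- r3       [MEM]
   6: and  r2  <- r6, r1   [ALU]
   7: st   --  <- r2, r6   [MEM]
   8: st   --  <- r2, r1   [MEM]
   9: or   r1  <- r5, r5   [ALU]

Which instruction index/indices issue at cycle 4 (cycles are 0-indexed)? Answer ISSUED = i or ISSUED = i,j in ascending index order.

ISSUED = 7

c0: i0,i1 sll.ALU+sll.ALU  2-wide
c1: i2,i3 st.MEM+bne.BR  2-wide
c2: i4,i5 sll.ALU+ld.MEM  2-wide
c3: i6 and.ALU  RAW r2
c4: i7 st.MEM  no-port MEM/MEM
c5: i8,i9 st.MEM+or.ALU  2-wide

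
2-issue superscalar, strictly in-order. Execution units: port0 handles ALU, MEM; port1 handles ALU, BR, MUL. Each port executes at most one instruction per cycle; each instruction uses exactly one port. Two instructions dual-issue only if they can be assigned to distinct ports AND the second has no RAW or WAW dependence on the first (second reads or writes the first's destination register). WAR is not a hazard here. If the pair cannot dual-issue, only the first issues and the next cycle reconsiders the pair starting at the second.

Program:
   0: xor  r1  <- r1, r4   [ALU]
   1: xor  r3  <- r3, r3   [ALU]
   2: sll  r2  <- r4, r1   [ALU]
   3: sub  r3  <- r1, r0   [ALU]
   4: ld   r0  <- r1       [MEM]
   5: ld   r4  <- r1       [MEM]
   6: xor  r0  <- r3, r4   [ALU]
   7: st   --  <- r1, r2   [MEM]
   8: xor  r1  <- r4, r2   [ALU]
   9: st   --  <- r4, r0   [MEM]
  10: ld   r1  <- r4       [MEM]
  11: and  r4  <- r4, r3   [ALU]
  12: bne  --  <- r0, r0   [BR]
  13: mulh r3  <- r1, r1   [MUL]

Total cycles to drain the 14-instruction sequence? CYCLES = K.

CYCLES = 9

  cy0 -> i0,i1 (xor;xor) 2-wide
  cy1 -> i2,i3 (sll;sub) 2-wide
  cy2 -> i4 (ld) no-port MEM/MEM
  cy3 -> i5 (ld) RAW r4
  cy4 -> i6,i7 (xor;st) 2-wide
  cy5 -> i8,i9 (xor;st) 2-wide
  cy6 -> i10,i11 (ld;and) 2-wide
  cy7 -> i12 (bne) no-port BR/MUL
  cy8 -> i13 (mulh) tail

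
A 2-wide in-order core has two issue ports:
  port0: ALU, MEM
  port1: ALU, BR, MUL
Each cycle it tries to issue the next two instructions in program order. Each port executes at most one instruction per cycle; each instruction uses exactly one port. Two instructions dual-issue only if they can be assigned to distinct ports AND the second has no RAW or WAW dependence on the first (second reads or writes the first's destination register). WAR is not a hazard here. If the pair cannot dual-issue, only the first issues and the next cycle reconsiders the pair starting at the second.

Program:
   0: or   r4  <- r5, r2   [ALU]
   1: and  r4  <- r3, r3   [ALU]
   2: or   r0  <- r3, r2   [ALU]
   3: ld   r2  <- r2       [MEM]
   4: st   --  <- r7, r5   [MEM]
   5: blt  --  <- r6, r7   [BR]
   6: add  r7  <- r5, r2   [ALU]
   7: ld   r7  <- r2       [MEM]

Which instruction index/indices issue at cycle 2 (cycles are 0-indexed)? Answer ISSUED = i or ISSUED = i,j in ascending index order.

0. or @i0  | WAW r4
1. and/or @i1/i2  | 2-wide
2. ld @i3  | no-port MEM/MEM
3. st/blt @i4/i5  | 2-wide
4. add @i6  | WAW r7
5. ld @i7  | tail

ISSUED = 3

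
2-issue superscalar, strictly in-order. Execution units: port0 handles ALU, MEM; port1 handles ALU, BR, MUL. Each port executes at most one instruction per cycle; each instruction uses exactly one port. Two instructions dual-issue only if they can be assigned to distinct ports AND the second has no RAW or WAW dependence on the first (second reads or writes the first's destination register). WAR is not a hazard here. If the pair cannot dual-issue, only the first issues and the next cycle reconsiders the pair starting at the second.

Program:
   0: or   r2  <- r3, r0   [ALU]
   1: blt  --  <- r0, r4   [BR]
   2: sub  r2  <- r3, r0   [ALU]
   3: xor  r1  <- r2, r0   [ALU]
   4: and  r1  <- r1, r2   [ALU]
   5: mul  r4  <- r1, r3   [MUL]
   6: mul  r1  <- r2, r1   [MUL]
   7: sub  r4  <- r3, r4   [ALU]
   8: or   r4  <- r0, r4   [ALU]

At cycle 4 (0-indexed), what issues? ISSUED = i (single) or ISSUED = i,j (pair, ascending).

[0] i0/i1  or.ALU blt.BR  -- pair
[1] i2  sub.ALU  -- RAW r2
[2] i3  xor.ALU  -- RAW+WAW r1
[3] i4  and.ALU  -- RAW r1
[4] i5  mul.MUL  -- no-port MUL/MUL
[5] i6/i7  mul.MUL sub.ALU  -- pair
[6] i8  or.ALU  -- tail

ISSUED = 5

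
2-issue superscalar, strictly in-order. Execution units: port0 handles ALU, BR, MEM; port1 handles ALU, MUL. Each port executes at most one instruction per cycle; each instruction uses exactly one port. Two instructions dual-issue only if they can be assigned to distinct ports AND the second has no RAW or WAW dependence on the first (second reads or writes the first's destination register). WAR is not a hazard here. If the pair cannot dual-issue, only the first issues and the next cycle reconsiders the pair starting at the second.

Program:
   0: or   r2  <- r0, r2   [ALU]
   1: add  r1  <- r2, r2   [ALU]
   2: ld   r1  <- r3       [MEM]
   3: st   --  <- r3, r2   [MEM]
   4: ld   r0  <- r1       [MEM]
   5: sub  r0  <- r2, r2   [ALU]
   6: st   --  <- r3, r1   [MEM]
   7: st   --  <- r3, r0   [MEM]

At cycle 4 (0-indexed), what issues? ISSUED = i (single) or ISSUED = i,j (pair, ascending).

ISSUED = 4

#0 head=0: or i0 RAW r2
#1 head=1: add i1 WAW r1
#2 head=2: ld i2 no-port MEM/MEM
#3 head=3: st i3 no-port MEM/MEM
#4 head=4: ld i4 WAW r0
#5 head=5: sub/st i5+i6 2-wide
#6 head=7: st i7 tail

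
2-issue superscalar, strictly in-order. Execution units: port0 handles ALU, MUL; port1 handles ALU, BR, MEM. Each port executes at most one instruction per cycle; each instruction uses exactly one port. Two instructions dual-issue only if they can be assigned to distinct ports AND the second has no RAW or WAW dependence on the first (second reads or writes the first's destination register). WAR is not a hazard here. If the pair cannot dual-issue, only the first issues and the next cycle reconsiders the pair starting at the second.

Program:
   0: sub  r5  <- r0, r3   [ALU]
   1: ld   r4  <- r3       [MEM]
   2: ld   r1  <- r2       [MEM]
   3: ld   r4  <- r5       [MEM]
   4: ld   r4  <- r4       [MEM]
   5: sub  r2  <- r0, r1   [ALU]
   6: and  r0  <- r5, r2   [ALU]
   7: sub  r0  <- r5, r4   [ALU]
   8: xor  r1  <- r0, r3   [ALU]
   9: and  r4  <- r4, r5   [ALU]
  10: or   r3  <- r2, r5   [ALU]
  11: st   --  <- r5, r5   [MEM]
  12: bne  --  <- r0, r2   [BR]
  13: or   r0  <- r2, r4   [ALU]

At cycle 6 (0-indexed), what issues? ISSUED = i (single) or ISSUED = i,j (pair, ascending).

#0 head=0: sub/ld i0&i1 2-wide
#1 head=2: ld i2 no-port MEM/MEM
#2 head=3: ld i3 no-port MEM/MEM
#3 head=4: ld/sub i4&i5 2-wide
#4 head=6: and i6 WAW r0
#5 head=7: sub i7 RAW r0
#6 head=8: xor/and i8&i9 2-wide
#7 head=10: or/st i10&i11 2-wide
#8 head=12: bne/or i12&i13 2-wide

ISSUED = 8,9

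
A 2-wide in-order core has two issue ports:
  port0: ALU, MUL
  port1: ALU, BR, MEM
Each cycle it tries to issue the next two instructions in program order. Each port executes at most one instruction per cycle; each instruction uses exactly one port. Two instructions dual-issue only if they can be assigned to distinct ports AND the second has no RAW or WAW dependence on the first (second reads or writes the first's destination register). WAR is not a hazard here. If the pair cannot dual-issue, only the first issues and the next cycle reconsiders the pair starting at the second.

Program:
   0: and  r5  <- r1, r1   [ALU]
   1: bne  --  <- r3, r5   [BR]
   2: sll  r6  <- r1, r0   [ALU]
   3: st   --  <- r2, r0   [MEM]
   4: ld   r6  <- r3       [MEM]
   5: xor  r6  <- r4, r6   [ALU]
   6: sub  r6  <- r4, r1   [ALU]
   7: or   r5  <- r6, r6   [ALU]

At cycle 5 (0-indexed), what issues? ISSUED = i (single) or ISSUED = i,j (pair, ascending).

c0: i0 and.ALU  RAW r5
c1: i1&i2 bne.BR sll.ALU  2-wide
c2: i3 st.MEM  no-port MEM/MEM
c3: i4 ld.MEM  RAW+WAW r6
c4: i5 xor.ALU  WAW r6
c5: i6 sub.ALU  RAW r6
c6: i7 or.ALU  tail

ISSUED = 6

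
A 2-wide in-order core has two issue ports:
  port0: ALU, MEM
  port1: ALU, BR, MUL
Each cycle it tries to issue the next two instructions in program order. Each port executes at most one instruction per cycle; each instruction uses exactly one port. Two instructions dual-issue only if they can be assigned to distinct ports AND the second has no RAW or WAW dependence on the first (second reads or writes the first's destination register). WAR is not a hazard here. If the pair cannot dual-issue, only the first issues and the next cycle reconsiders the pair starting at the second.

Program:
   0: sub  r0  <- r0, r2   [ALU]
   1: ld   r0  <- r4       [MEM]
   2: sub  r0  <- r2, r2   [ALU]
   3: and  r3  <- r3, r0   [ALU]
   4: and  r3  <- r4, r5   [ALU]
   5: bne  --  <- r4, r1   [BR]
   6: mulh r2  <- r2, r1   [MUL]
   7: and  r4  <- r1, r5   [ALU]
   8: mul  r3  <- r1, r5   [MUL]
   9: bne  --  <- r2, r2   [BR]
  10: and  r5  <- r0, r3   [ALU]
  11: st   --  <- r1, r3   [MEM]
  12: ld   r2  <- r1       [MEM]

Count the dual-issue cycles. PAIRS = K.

t=0 i0:sub.ALU ; WAW r0
t=1 i1:ld.MEM ; WAW r0
t=2 i2:sub.ALU ; RAW r0
t=3 i3:and.ALU ; WAW r3
t=4 i4+i5:and.ALU bne.BR ; dual
t=5 i6+i7:mulh.MUL and.ALU ; dual
t=6 i8:mul.MUL ; no-port MUL/BR
t=7 i9+i10:bne.BR and.ALU ; dual
t=8 i11:st.MEM ; no-port MEM/MEM
t=9 i12:ld.MEM ; tail

PAIRS = 3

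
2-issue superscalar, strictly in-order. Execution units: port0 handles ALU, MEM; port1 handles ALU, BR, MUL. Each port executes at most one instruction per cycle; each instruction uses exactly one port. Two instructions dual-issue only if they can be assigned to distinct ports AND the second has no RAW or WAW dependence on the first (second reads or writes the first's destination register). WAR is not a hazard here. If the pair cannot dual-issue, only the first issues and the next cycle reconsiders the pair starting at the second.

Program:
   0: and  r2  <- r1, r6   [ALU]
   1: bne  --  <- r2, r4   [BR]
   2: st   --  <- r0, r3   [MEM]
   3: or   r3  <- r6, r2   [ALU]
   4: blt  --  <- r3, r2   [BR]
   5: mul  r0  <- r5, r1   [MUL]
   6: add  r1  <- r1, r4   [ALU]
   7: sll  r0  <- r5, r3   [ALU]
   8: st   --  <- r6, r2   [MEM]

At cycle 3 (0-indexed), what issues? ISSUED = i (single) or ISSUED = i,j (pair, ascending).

[0] i0  and  -- RAW r2
[1] i1+i2  bne/st  -- pair
[2] i3  or  -- RAW r3
[3] i4  blt  -- no-port BR/MUL
[4] i5+i6  mul/add  -- pair
[5] i7+i8  sll/st  -- pair

ISSUED = 4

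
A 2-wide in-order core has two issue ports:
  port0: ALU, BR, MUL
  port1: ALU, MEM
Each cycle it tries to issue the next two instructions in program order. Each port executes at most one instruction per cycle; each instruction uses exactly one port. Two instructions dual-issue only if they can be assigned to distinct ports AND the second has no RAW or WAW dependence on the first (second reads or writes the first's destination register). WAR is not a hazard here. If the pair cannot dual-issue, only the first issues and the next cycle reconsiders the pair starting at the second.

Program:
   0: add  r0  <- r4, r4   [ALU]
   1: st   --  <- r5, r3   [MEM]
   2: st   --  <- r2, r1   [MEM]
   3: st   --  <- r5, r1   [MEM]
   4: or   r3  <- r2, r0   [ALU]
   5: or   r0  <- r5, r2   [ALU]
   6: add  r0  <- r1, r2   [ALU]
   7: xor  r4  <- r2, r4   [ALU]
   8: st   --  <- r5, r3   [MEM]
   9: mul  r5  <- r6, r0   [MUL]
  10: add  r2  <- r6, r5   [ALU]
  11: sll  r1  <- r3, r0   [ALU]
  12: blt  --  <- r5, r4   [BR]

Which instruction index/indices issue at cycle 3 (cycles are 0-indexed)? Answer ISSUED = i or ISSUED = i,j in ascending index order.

#0 head=0: add st i0,i1 dual
#1 head=2: st i2 no-port MEM/MEM
#2 head=3: st or i3,i4 dual
#3 head=5: or i5 WAW r0
#4 head=6: add xor i6,i7 dual
#5 head=8: st mul i8,i9 dual
#6 head=10: add sll i10,i11 dual
#7 head=12: blt i12 tail

ISSUED = 5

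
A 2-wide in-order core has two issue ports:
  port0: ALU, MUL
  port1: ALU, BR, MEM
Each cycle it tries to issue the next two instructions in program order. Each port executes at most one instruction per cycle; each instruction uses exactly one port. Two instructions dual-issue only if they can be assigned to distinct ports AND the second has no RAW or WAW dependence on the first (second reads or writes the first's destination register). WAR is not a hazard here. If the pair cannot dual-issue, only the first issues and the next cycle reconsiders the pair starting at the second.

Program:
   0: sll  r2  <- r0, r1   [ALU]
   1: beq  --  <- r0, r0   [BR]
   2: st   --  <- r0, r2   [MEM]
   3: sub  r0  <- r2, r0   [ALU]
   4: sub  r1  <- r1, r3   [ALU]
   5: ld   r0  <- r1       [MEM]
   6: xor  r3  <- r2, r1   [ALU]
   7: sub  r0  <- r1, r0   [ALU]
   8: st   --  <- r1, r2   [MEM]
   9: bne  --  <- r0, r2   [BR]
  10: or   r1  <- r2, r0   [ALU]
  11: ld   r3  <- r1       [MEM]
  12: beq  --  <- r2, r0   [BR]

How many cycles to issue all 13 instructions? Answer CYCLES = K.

CYCLES = 8

  cy0 -> i0+i1 (sll.ALU+beq.BR) dual
  cy1 -> i2+i3 (st.MEM+sub.ALU) dual
  cy2 -> i4 (sub.ALU) RAW r1
  cy3 -> i5+i6 (ld.MEM+xor.ALU) dual
  cy4 -> i7+i8 (sub.ALU+st.MEM) dual
  cy5 -> i9+i10 (bne.BR+or.ALU) dual
  cy6 -> i11 (ld.MEM) no-port MEM/BR
  cy7 -> i12 (beq.BR) tail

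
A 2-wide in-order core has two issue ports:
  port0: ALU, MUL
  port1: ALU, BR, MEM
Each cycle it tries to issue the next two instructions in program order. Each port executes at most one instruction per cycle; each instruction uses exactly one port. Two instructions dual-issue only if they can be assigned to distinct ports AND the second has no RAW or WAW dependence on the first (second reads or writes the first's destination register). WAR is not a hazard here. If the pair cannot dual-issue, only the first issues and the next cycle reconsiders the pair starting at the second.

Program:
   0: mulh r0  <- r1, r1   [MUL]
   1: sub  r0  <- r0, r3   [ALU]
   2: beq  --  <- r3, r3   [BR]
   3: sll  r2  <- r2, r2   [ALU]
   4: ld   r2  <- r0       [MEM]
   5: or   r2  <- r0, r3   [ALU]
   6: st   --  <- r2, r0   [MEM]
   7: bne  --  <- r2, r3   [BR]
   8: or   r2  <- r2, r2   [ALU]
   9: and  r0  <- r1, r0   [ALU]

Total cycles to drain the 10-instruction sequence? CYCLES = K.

  cy0 -> i0 (mulh.MUL) RAW+WAW r0
  cy1 -> i1&i2 (sub.ALU;beq.BR) 2-wide
  cy2 -> i3 (sll.ALU) WAW r2
  cy3 -> i4 (ld.MEM) WAW r2
  cy4 -> i5 (or.ALU) RAW r2
  cy5 -> i6 (st.MEM) no-port MEM/BR
  cy6 -> i7&i8 (bne.BR;or.ALU) 2-wide
  cy7 -> i9 (and.ALU) tail

CYCLES = 8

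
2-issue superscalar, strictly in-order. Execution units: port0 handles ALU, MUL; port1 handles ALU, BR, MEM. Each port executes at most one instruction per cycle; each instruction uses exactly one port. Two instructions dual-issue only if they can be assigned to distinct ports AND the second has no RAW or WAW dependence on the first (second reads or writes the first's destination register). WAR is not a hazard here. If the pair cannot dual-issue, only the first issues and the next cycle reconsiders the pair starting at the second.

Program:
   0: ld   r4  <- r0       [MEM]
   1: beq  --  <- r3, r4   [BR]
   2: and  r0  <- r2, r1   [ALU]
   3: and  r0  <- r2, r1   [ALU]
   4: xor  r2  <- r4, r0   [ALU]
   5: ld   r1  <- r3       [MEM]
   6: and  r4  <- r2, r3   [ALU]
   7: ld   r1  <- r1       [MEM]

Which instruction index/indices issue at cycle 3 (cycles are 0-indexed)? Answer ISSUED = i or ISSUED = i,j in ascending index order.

t=0 i0:ld ; no-port MEM/BR
t=1 i1/i2:beq and ; 2-wide
t=2 i3:and ; RAW r0
t=3 i4/i5:xor ld ; 2-wide
t=4 i6/i7:and ld ; 2-wide

ISSUED = 4,5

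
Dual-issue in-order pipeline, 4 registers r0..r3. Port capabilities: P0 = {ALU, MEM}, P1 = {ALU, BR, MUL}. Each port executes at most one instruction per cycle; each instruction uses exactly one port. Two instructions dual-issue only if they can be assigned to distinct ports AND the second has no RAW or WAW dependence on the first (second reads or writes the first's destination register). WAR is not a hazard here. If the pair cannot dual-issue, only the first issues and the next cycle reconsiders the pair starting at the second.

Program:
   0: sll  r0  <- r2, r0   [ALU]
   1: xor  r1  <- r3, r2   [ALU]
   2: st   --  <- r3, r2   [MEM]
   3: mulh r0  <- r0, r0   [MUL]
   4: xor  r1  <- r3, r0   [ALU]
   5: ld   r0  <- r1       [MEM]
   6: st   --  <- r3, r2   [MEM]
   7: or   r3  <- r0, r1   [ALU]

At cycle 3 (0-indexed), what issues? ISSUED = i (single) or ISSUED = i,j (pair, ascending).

#0 head=0: sll.ALU xor.ALU i0/i1 2-wide
#1 head=2: st.MEM mulh.MUL i2/i3 2-wide
#2 head=4: xor.ALU i4 RAW r1
#3 head=5: ld.MEM i5 no-port MEM/MEM
#4 head=6: st.MEM or.ALU i6/i7 2-wide

ISSUED = 5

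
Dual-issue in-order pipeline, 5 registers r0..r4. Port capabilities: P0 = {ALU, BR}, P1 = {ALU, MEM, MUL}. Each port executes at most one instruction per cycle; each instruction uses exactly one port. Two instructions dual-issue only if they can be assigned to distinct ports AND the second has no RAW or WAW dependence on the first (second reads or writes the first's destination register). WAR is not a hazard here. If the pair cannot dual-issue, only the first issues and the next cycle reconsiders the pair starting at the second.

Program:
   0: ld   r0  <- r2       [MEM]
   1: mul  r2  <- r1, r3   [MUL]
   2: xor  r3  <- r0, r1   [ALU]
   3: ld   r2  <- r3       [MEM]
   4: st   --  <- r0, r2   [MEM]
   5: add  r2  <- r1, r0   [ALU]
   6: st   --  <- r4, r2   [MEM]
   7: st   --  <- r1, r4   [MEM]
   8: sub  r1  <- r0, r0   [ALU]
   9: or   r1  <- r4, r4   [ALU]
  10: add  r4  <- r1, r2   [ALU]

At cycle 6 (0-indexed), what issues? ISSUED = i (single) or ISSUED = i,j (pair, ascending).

t=0 i0:ld.MEM ; no-port MEM/MUL
t=1 i1&i2:mul.MUL+xor.ALU ; pair
t=2 i3:ld.MEM ; no-port MEM/MEM
t=3 i4&i5:st.MEM+add.ALU ; pair
t=4 i6:st.MEM ; no-port MEM/MEM
t=5 i7&i8:st.MEM+sub.ALU ; pair
t=6 i9:or.ALU ; RAW r1
t=7 i10:add.ALU ; tail

ISSUED = 9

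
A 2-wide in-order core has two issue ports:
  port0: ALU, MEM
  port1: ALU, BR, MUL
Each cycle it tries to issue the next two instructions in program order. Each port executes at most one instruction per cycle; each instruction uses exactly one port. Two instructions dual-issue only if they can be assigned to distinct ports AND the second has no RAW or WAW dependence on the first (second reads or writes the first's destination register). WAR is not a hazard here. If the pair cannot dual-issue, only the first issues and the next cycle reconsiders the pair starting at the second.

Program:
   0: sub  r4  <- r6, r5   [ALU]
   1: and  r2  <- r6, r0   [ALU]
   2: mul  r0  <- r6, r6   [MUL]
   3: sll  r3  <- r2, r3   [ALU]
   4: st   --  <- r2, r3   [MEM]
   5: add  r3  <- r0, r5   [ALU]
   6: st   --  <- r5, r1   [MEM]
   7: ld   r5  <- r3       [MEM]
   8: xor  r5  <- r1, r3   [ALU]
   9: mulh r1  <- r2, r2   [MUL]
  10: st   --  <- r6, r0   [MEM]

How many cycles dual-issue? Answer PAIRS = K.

0. sub/and @i0+i1  | 2-wide
1. mul/sll @i2+i3  | 2-wide
2. st/add @i4+i5  | 2-wide
3. st @i6  | no-port MEM/MEM
4. ld @i7  | WAW r5
5. xor/mulh @i8+i9  | 2-wide
6. st @i10  | tail

PAIRS = 4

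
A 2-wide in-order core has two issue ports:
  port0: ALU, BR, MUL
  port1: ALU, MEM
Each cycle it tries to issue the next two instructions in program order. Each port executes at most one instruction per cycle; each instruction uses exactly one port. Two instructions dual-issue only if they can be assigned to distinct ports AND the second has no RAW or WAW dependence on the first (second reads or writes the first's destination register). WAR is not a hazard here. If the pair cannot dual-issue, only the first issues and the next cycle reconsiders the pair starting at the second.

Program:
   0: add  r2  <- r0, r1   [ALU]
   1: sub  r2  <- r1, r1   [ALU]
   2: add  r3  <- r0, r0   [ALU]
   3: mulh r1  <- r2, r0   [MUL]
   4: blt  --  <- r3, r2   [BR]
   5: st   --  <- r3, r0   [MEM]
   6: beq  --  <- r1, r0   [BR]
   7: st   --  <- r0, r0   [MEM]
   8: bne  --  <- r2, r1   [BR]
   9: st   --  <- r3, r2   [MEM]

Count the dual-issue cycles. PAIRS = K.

PAIRS = 4

c0: i0 add.ALU  WAW r2
c1: i1&i2 sub.ALU;add.ALU  pair
c2: i3 mulh.MUL  no-port MUL/BR
c3: i4&i5 blt.BR;st.MEM  pair
c4: i6&i7 beq.BR;st.MEM  pair
c5: i8&i9 bne.BR;st.MEM  pair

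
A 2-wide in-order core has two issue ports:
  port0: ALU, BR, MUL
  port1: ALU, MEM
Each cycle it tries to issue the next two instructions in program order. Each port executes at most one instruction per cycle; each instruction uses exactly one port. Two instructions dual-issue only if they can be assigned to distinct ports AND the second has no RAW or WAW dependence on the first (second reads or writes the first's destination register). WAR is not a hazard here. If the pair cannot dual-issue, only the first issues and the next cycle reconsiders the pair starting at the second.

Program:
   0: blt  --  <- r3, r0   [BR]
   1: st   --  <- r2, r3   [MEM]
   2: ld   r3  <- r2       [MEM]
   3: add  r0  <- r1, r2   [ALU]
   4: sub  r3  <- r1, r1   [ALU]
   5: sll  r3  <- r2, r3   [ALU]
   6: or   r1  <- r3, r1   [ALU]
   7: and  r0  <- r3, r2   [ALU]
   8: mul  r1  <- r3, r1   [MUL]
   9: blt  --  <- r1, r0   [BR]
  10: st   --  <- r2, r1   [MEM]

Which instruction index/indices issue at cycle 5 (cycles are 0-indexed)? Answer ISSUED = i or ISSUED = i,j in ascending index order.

ISSUED = 8

0. blt/st @i0,i1  | dual
1. ld/add @i2,i3  | dual
2. sub @i4  | RAW+WAW r3
3. sll @i5  | RAW r3
4. or/and @i6,i7  | dual
5. mul @i8  | no-port MUL/BR
6. blt/st @i9,i10  | dual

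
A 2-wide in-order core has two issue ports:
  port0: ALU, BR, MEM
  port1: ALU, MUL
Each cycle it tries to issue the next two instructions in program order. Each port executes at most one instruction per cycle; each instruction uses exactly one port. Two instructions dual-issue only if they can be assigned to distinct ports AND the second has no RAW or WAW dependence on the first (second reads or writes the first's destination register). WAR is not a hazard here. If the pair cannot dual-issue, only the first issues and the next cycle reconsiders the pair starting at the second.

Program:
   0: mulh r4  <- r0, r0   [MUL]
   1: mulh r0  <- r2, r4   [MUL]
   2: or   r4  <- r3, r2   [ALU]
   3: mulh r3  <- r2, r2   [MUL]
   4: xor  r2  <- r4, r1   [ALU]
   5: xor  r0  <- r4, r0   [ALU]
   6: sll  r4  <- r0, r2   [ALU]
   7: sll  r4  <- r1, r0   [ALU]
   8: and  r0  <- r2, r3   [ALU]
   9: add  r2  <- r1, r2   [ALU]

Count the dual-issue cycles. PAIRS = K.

c0: i0 mulh.MUL  no-port MUL/MUL
c1: i1,i2 mulh.MUL;or.ALU  pair
c2: i3,i4 mulh.MUL;xor.ALU  pair
c3: i5 xor.ALU  RAW r0
c4: i6 sll.ALU  WAW r4
c5: i7,i8 sll.ALU;and.ALU  pair
c6: i9 add.ALU  tail

PAIRS = 3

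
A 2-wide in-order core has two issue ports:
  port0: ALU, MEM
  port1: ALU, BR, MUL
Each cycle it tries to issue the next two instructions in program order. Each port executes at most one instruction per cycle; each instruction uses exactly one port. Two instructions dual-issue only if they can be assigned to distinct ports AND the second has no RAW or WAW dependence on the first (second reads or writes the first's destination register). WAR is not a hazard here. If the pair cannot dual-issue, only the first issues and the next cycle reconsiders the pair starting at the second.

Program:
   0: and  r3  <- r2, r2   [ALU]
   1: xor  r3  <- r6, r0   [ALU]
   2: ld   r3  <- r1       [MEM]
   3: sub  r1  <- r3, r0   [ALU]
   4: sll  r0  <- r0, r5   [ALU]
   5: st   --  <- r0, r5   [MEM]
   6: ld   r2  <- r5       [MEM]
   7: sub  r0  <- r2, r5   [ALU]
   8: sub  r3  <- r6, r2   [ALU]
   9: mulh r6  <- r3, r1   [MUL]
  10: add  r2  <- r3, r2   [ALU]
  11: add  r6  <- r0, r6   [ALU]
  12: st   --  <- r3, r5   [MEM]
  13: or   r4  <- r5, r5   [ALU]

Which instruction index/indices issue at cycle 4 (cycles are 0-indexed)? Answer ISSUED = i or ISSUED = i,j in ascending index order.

t=0 i0:and ; WAW r3
t=1 i1:xor ; WAW r3
t=2 i2:ld ; RAW r3
t=3 i3&i4:sub/sll ; 2-wide
t=4 i5:st ; no-port MEM/MEM
t=5 i6:ld ; RAW r2
t=6 i7&i8:sub/sub ; 2-wide
t=7 i9&i10:mulh/add ; 2-wide
t=8 i11&i12:add/st ; 2-wide
t=9 i13:or ; tail

ISSUED = 5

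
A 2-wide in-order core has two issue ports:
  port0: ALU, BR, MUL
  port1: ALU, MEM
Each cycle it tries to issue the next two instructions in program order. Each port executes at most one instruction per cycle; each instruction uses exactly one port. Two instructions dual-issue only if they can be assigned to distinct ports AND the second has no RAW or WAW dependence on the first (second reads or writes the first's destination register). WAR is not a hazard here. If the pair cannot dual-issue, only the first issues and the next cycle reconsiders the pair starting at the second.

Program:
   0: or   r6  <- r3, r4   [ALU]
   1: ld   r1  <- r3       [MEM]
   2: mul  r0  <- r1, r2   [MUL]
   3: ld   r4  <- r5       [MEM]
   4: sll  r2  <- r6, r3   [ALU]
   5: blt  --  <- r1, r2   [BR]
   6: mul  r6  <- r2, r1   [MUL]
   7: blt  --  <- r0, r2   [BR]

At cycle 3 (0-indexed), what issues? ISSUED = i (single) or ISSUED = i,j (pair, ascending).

ISSUED = 5

  cy0 -> i0,i1 (or;ld) pair
  cy1 -> i2,i3 (mul;ld) pair
  cy2 -> i4 (sll) RAW r2
  cy3 -> i5 (blt) no-port BR/MUL
  cy4 -> i6 (mul) no-port MUL/BR
  cy5 -> i7 (blt) tail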